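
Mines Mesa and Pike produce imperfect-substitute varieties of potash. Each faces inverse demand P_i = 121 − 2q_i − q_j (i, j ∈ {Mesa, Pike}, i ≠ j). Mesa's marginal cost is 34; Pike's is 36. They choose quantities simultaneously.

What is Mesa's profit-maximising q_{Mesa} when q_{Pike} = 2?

Mine Mesa's profit: π = q_{Mesa}(121 − 2q_{Mesa} − q_{Pike}) − 34q_{Mesa}.
∂π/∂q_{Mesa} = 87 − 4q_{Mesa} − q_{Pike} = 0 ⇒ q_{Mesa} = 21.75 − 0.25q_{Pike}.
At q_{Pike} = 2: q_{Mesa} = 21.75 − 0.25·2 = 21.25.

21.25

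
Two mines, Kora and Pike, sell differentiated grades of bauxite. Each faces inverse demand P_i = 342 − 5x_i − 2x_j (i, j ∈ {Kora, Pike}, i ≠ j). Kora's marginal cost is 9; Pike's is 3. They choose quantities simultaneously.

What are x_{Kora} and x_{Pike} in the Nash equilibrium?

Mine Kora's profit: π = x_{Kora}(342 − 5x_{Kora} − 2x_{Pike}) − 9x_{Kora}.
∂π/∂x_{Kora} = 333 − 10x_{Kora} − 2x_{Pike} = 0 ⇒ x_{Kora} = 33.3 − 0.2x_{Pike}.
Similarly x_{Pike} = 33.9 − 0.2x_{Kora}.
Solving the two reaction functions simultaneously: (1 − (−0.2)(−0.2))x_{Kora} = 33.3 − 0.2·33.9, so 0.96x_{Kora} = 26.52 and x_{Kora} = 27.625.
Then x_{Pike} = 33.9 − 0.2·27.625 = 28.375.

27.625, 28.375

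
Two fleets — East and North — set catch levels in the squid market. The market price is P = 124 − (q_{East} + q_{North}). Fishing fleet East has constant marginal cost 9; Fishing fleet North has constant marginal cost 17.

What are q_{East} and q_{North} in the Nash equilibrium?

Fishing fleet East's profit: π = q_{East}(124 − (q_{East} + q_{North})) − 9q_{East}.
∂π/∂q_{East} = 115 − 2q_{East} − q_{North} = 0, so q_{East} = 57.5 − 0.5q_{North}.
By the same steps for North: q_{North} = 53.5 − 0.5q_{East}.
Substituting the second reaction function into the first: q_{East} = 57.5 − 0.5(53.5 − 0.5q_{East}), which gives 0.75q_{East} = 30.75 ⇒ q_{East} = 41.
Then q_{North} = 53.5 − 0.5·41 = 33.

41, 33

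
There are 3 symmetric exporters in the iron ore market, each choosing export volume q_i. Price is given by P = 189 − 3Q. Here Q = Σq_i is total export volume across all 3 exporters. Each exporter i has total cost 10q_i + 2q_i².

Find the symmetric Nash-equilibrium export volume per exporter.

A representative exporter's profit is π_i = q_i(189 − 3Q) − 10q_i − 2q_i², with Q = q_i + Σ_{j≠i} q_j.
First-order condition: 179 − 10q_i − 3Σ_{j≠i} q_j = 0.
With identical exporters, set every q_j = q: then 179 − 10q − 6q = 0, i.e. q = 179/16 = 11.1875.

11.1875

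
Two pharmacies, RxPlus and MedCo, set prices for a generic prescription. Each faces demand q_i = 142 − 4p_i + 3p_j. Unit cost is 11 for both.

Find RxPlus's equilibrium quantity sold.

RxPlus's profit: π = (p_{RxPlus} − 11)(142 − 4p_{RxPlus} + 3p_{MedCo}).
∂π/∂p_{RxPlus} = 186 − 8p_{RxPlus} + 3p_{MedCo} = 0 ⇒ p_{RxPlus} = 23.25 + 0.375p_{MedCo}.
Setting p_{RxPlus} = p_{MedCo} in the reaction function: p_{RxPlus} = 23.25 + 0.375p_{RxPlus}, so p_{RxPlus} = 23.25 / 0.625 = 37.2.
q_{RxPlus} = 142 − 4·37.2 + 3·37.2 = 104.8.

104.8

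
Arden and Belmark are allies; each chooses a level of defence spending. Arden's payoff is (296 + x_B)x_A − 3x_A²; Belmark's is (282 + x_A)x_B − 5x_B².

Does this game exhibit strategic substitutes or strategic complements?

Expanding Arden's payoff: 296x_A + x_Bx_A − 3x_A².
∂π/∂x_A = 296 + x_B − 6x_A = 0, so x_A = 148/3 + (1/6)x_B.
The best-response slope dx_A/dx_B = 1/6 > 0: the reaction function is upward-sloping, so the choices are strategic complements.

strategic complements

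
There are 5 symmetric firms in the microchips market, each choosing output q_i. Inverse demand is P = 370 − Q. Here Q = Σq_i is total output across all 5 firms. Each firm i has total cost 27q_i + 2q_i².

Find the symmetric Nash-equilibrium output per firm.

34.3

A representative firm's profit is π_i = q_i(370 − Q) − 27q_i − 2q_i², with Q = q_i + Σ_{j≠i} q_j.
First-order condition: 343 − 6q_i − Σ_{j≠i} q_j = 0.
In a symmetric equilibrium every firm chooses the same q, so Σ_{j≠i} q_j = 4q. The condition becomes 343 − 10q = 0, giving q = 343/10 = 34.3.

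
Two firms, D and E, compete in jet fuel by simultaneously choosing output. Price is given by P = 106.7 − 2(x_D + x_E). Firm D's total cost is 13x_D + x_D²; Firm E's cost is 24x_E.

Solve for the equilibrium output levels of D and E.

Firm D's profit: π = x_D(106.7 − 2(x_D + x_E)) − 13x_D − x_D².
∂π/∂x_D = 93.7 − 6x_D − 2x_E = 0, so x_D = 937/60 − (1/3)x_E.
For E: ∂π/∂x_E = 82.7 − 4x_E − 2x_D = 0 ⇒ x_E = 20.675 − 0.5x_D.
Solving the two reaction functions simultaneously: (1 − (−1/3)(−0.5))x_D = 937/60 − (1/3)·20.675, so (5/6)x_D = 8.725 and x_D = 10.47.
Then x_E = 20.675 − 0.5·10.47 = 15.44.

10.47, 15.44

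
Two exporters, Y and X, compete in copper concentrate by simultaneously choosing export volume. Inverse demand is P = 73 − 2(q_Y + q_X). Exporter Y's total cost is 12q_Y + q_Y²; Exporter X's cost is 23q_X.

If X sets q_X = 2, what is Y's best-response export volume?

9.5

Exporter Y's profit: π = q_Y(73 − 2(q_Y + q_X)) − 12q_Y − q_Y².
∂π/∂q_Y = 61 − 6q_Y − 2q_X = 0, so q_Y = 61/6 − (1/3)q_X.
At q_X = 2: q_Y = 61/6 − (1/3)·2 = 9.5.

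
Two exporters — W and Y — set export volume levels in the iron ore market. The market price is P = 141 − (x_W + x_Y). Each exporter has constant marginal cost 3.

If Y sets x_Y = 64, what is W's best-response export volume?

Exporter W's profit: π = x_W(141 − (x_W + x_Y)) − 3x_W.
∂π/∂x_W = 138 − 2x_W − x_Y = 0, so x_W = 69 − 0.5x_Y.
At x_Y = 64: x_W = 69 − 0.5·64 = 37.

37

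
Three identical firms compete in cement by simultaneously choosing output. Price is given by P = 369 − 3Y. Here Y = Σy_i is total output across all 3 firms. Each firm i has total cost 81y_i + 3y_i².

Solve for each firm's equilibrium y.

A representative firm's profit is π_i = y_i(369 − 3Y) − 81y_i − 3y_i², with Y = y_i + Σ_{j≠i} y_j.
First-order condition: 288 − 12y_i − 3Σ_{j≠i} y_j = 0.
Imposing symmetry (y_j = y for all j) turns Σ_{j≠i} y_j into 2y, so 288 = 18y and y = 16.

16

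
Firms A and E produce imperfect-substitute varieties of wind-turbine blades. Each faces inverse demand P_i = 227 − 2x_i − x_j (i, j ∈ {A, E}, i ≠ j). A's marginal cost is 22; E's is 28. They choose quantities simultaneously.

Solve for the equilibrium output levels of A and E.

41.4, 39.4

Firm A's profit: π = x_A(227 − 2x_A − x_E) − 22x_A.
∂π/∂x_A = 205 − 4x_A − x_E = 0 ⇒ x_A = 51.25 − 0.25x_E.
Similarly x_E = 49.75 − 0.25x_A.
Solving the two reaction functions simultaneously: (1 − (−0.25)(−0.25))x_A = 51.25 − 0.25·49.75, so 0.9375x_A = 38.8125 and x_A = 41.4.
Then x_E = 49.75 − 0.25·41.4 = 39.4.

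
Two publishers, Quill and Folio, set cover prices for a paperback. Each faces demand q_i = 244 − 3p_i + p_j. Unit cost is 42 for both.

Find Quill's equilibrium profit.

Quill's profit: π = (p_{Quill} − 42)(244 − 3p_{Quill} + p_{Folio}).
∂π/∂p_{Quill} = 370 − 6p_{Quill} + p_{Folio} = 0 ⇒ p_{Quill} = 185/3 + (1/6)p_{Folio}.
Setting p_{Quill} = p_{Folio} in the reaction function: p_{Quill} = 185/3 + (1/6)p_{Quill}, so p_{Quill} = (185/3) / (5/6) = 74.
q_{Quill} = 244 − 3·74 + 74 = 96.
Profit = (74 − 42)·96 = 3072.

3072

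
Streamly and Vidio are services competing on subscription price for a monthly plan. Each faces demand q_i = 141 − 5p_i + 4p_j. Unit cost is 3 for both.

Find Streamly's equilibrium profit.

2645

Streamly's profit: π = (p_{Streamly} − 3)(141 − 5p_{Streamly} + 4p_{Vidio}).
∂π/∂p_{Streamly} = 156 − 10p_{Streamly} + 4p_{Vidio} = 0 ⇒ p_{Streamly} = 15.6 + 0.4p_{Vidio}.
Setting p_{Streamly} = p_{Vidio} in the reaction function: p_{Streamly} = 15.6 + 0.4p_{Streamly}, so p_{Streamly} = 15.6 / 0.6 = 26.
q_{Streamly} = 141 − 5·26 + 4·26 = 115.
Profit = (26 − 3)·115 = 2645.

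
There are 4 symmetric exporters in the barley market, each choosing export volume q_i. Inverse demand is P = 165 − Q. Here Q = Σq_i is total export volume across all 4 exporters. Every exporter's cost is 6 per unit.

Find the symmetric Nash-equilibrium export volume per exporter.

31.8

A representative exporter's profit is π_i = q_i(165 − Q) − 6q_i, with Q = q_i + Σ_{j≠i} q_j.
First-order condition: 159 − 2q_i − Σ_{j≠i} q_j = 0.
Imposing symmetry (q_j = q for all j) turns Σ_{j≠i} q_j into 3q, so 159 = 5q and q = 31.8.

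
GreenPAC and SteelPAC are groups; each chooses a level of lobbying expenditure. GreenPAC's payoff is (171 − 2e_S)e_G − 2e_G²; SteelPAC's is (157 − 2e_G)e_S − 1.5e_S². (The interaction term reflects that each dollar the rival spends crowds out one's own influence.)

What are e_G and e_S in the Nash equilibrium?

Expanding GreenPAC's payoff: 171e_G − 2e_Se_G − 2e_G².
∂π/∂e_G = 171 − 2e_S − 4e_G = 0, so e_G = 42.75 − 0.5e_S.
Likewise for SteelPAC: e_S = 157/3 − (2/3)e_G.
Substituting the second reaction function into the first: e_G = 42.75 − 0.5(157/3 − (2/3)e_G), which gives (2/3)e_G = 199/12 ⇒ e_G = 24.875.
Then e_S = 157/3 − (2/3)·24.875 = 35.75.

24.875, 35.75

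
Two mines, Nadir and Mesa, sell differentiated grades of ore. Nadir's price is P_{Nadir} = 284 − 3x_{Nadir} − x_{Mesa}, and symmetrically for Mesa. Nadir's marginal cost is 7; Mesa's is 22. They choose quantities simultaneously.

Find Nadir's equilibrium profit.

Mine Nadir's profit: π = x_{Nadir}(284 − 3x_{Nadir} − x_{Mesa}) − 7x_{Nadir}.
∂π/∂x_{Nadir} = 277 − 6x_{Nadir} − x_{Mesa} = 0 ⇒ x_{Nadir} = 277/6 − (1/6)x_{Mesa}.
Similarly x_{Mesa} = 131/3 − (1/6)x_{Nadir}.
Substituting the second reaction function into the first: x_{Nadir} = 277/6 − (1/6)(131/3 − (1/6)x_{Nadir}), which gives (35/36)x_{Nadir} = 350/9 ⇒ x_{Nadir} = 40.
Then x_{Mesa} = 131/3 − (1/6)·40 = 37.
P_{Nadir} = 284 − 3·40 − 37 = 127.
Profit = (127 − 7)·40 = 4800.

4800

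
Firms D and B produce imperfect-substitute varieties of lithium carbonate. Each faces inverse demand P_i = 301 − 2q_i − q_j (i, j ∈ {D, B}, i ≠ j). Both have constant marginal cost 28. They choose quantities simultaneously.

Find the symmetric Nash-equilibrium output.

Firm D's profit: π = q_D(301 − 2q_D − q_B) − 28q_D.
∂π/∂q_D = 273 − 4q_D − q_B = 0 ⇒ q_D = 68.25 − 0.25q_B.
The game is symmetric, so in equilibrium q_B = q_D: the reaction function gives 1.25q_D = 68.25, hence q_D = 54.6.

54.6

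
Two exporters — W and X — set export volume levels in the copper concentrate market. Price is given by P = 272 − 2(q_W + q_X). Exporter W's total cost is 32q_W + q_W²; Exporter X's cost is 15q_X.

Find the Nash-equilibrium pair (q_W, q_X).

22.3, 53.1

Exporter W's profit: π = q_W(272 − 2(q_W + q_X)) − 32q_W − q_W².
∂π/∂q_W = 240 − 6q_W − 2q_X = 0, so q_W = 40 − (1/3)q_X.
For X: ∂π/∂q_X = 257 − 4q_X − 2q_W = 0 ⇒ q_X = 64.25 − 0.5q_W.
Plugging q_X into W's best response: q_W = 40 − (1/3)(64.25 − 0.5q_W) ⇒ (5/6)q_W = 223/12, so q_W = 22.3.
Then q_X = 64.25 − 0.5·22.3 = 53.1.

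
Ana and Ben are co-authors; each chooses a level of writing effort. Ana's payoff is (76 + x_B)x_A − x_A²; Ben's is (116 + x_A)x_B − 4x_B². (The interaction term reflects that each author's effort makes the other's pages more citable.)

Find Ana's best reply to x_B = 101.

88.5

Expanding Ana's payoff: 76x_A + x_Bx_A − x_A².
∂π/∂x_A = 76 + x_B − 2x_A = 0, so x_A = 38 + 0.5x_B.
At x_B = 101: x_A = 38 + 0.5·101 = 88.5.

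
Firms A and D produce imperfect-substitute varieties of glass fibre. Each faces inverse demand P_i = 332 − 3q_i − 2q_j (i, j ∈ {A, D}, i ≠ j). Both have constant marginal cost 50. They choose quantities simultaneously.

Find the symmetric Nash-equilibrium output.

35.25

Firm A's profit: π = q_A(332 − 3q_A − 2q_D) − 50q_A.
∂π/∂q_A = 282 − 6q_A − 2q_D = 0 ⇒ q_A = 47 − (1/3)q_D.
The game is symmetric, so in equilibrium q_D = q_A: the reaction function gives (4/3)q_A = 47, hence q_A = 35.25.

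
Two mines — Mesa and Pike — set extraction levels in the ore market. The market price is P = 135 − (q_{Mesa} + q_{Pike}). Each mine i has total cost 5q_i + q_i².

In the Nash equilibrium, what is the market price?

Mine Mesa's profit: π = q_{Mesa}(135 − (q_{Mesa} + q_{Pike})) − 5q_{Mesa} − q_{Mesa}².
∂π/∂q_{Mesa} = 130 − 4q_{Mesa} − q_{Pike} = 0, so q_{Mesa} = 32.5 − 0.25q_{Pike}.
By symmetry q_{Pike} = q_{Mesa}; substituting into the reaction function, 1.25q_{Mesa} = 32.5 and q_{Mesa} = 26.
Equilibrium price: P = 135 − 52 = 83.

83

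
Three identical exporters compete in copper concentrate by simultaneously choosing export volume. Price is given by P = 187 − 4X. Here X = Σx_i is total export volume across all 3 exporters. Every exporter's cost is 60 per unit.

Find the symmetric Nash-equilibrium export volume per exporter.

7.9375

A representative exporter's profit is π_i = x_i(187 − 4X) − 60x_i, with X = x_i + Σ_{j≠i} x_j.
First-order condition: 127 − 8x_i − 4Σ_{j≠i} x_j = 0.
With identical exporters, set every x_j = x: then 127 − 8x − 8x = 0, i.e. x = 127/16 = 7.9375.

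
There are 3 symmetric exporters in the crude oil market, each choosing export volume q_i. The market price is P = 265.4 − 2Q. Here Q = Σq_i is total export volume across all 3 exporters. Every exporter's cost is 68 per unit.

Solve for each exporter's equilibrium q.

A representative exporter's profit is π_i = q_i(265.4 − 2Q) − 68q_i, with Q = q_i + Σ_{j≠i} q_j.
First-order condition: 197.4 − 4q_i − 2Σ_{j≠i} q_j = 0.
Imposing symmetry (q_j = q for all j) turns Σ_{j≠i} q_j into 2q, so 197.4 = 8q and q = 24.675.

24.675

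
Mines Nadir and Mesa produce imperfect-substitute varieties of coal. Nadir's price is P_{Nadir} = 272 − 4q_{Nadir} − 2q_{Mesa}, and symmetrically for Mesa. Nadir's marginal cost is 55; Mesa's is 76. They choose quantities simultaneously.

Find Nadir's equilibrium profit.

Mine Nadir's profit: π = q_{Nadir}(272 − 4q_{Nadir} − 2q_{Mesa}) − 55q_{Nadir}.
∂π/∂q_{Nadir} = 217 − 8q_{Nadir} − 2q_{Mesa} = 0 ⇒ q_{Nadir} = 27.125 − 0.25q_{Mesa}.
Similarly q_{Mesa} = 24.5 − 0.25q_{Nadir}.
Substituting the second reaction function into the first: q_{Nadir} = 27.125 − 0.25(24.5 − 0.25q_{Nadir}), which gives 0.9375q_{Nadir} = 21 ⇒ q_{Nadir} = 22.4.
Then q_{Mesa} = 24.5 − 0.25·22.4 = 18.9.
P_{Nadir} = 272 − 4·22.4 − 2·18.9 = 144.6.
Profit = (144.6 − 55)·22.4 = 2007.04.

2007.04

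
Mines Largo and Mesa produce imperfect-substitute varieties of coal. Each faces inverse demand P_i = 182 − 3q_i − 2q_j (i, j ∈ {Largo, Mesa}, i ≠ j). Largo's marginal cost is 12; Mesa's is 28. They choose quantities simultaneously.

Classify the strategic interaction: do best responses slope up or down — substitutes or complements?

Mine Largo's profit: π = q_{Largo}(182 − 3q_{Largo} − 2q_{Mesa}) − 12q_{Largo}.
∂π/∂q_{Largo} = 170 − 6q_{Largo} − 2q_{Mesa} = 0 ⇒ q_{Largo} = 85/3 − (1/3)q_{Mesa}.
The best-response slope dq_{Largo}/dq_{Mesa} = −1/3 < 0: the reaction function is downward-sloping, so the choices are strategic substitutes.

strategic substitutes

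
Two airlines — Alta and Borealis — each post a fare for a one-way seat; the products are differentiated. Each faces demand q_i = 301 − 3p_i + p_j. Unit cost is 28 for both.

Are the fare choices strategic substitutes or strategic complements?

Alta's profit: π = (p_{Alta} − 28)(301 − 3p_{Alta} + p_{Borealis}).
∂π/∂p_{Alta} = 385 − 6p_{Alta} + p_{Borealis} = 0 ⇒ p_{Alta} = 385/6 + (1/6)p_{Borealis}.
The best-response slope dp_{Alta}/dp_{Borealis} = 1/6 > 0: the reaction function is upward-sloping, so the choices are strategic complements.

strategic complements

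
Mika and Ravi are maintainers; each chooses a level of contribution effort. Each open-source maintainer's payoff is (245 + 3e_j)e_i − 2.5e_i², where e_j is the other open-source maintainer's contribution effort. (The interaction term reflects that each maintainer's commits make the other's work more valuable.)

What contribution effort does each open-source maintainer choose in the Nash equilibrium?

Mika's payoff is (245 + 3e_R)e_M − 2.5e_M².
∂π/∂e_M = 245 + 3e_R − 5e_M = 0, so e_M = 49 + 0.6e_R.
Setting e_M = e_R in the reaction function: e_M = 49 + 0.6e_M, so e_M = 49 / 0.4 = 122.5.

122.5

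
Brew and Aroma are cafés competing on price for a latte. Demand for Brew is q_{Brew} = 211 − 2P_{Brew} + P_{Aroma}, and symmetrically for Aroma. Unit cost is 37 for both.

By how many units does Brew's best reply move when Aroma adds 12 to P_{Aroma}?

Brew's profit: π = (P_{Brew} − 37)(211 − 2P_{Brew} + P_{Aroma}).
∂π/∂P_{Brew} = 285 − 4P_{Brew} + P_{Aroma} = 0 ⇒ P_{Brew} = 71.25 + 0.25P_{Aroma}.
The reaction-function slope is 0.25, so a 12-unit rise in P_{Aroma} moves P_{Brew} by 0.25 × 12 = 3. Brew's best response rises — the actions are strategic complements.

3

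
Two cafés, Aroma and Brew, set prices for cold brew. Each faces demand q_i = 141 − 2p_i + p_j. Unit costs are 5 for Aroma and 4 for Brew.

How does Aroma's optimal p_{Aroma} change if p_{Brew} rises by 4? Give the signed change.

Aroma's profit: π = (p_{Aroma} − 5)(141 − 2p_{Aroma} + p_{Brew}).
∂π/∂p_{Aroma} = 151 − 4p_{Aroma} + p_{Brew} = 0 ⇒ p_{Aroma} = 37.75 + 0.25p_{Brew}.
The reaction-function slope is 0.25, so a 4-unit rise in p_{Brew} moves p_{Aroma} by 0.25 × 4 = 1. Aroma's best response rises — the actions are strategic complements.

1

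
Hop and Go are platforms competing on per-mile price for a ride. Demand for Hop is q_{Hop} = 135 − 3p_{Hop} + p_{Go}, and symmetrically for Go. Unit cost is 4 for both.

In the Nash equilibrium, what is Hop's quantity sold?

76.2

Hop's profit: π = (p_{Hop} − 4)(135 − 3p_{Hop} + p_{Go}).
∂π/∂p_{Hop} = 147 − 6p_{Hop} + p_{Go} = 0 ⇒ p_{Hop} = 24.5 + (1/6)p_{Go}.
The game is symmetric, so in equilibrium p_{Go} = p_{Hop}: the reaction function gives (5/6)p_{Hop} = 24.5, hence p_{Hop} = 29.4.
q_{Hop} = 135 − 3·29.4 + 29.4 = 76.2.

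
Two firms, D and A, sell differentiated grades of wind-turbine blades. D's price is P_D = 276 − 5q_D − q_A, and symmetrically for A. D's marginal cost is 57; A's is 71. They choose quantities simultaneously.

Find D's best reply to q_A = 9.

21

Firm D's profit: π = q_D(276 − 5q_D − q_A) − 57q_D.
∂π/∂q_D = 219 − 10q_D − q_A = 0 ⇒ q_D = 21.9 − 0.1q_A.
At q_A = 9: q_D = 21.9 − 0.1·9 = 21.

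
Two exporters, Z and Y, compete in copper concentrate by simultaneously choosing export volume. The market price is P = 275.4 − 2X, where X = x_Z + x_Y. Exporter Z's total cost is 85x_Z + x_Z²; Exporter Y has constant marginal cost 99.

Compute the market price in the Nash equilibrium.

Exporter Z's profit: π = x_Z(275.4 − 2(x_Z + x_Y)) − 85x_Z − x_Z².
∂π/∂x_Z = 190.4 − 6x_Z − 2x_Y = 0, so x_Z = 476/15 − (1/3)x_Y.
For Y: ∂π/∂x_Y = 176.4 − 4x_Y − 2x_Z = 0 ⇒ x_Y = 44.1 − 0.5x_Z.
Solving the two reaction functions simultaneously: (1 − (−1/3)(−0.5))x_Z = 476/15 − (1/3)·44.1, so (5/6)x_Z = 511/30 and x_Z = 20.44.
Then x_Y = 44.1 − 0.5·20.44 = 33.88.
Equilibrium price: P = 275.4 − 2·54.32 = 166.76.

166.76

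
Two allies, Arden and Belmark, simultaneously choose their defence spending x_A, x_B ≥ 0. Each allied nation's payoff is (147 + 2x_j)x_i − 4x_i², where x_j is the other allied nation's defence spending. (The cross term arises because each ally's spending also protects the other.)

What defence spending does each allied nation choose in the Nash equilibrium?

Arden's payoff is (147 + 2x_B)x_A − 4x_A².
∂π/∂x_A = 147 + 2x_B − 8x_A = 0, so x_A = 18.375 + 0.25x_B.
The game is symmetric, so in equilibrium x_B = x_A: the reaction function gives 0.75x_A = 18.375, hence x_A = 24.5.

24.5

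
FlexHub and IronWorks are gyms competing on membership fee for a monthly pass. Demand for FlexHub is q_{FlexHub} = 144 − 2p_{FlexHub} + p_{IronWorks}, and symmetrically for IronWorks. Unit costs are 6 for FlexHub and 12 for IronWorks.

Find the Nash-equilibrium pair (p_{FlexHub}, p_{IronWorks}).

52.8, 55.2

FlexHub's profit: π = (p_{FlexHub} − 6)(144 − 2p_{FlexHub} + p_{IronWorks}).
∂π/∂p_{FlexHub} = 156 − 4p_{FlexHub} + p_{IronWorks} = 0 ⇒ p_{FlexHub} = 39 + 0.25p_{IronWorks}.
Similarly p_{IronWorks} = 42 + 0.25p_{FlexHub}.
Substituting the second reaction function into the first: p_{FlexHub} = 39 + 0.25(42 + 0.25p_{FlexHub}), which gives 0.9375p_{FlexHub} = 49.5 ⇒ p_{FlexHub} = 52.8.
Then p_{IronWorks} = 42 + 0.25·52.8 = 55.2.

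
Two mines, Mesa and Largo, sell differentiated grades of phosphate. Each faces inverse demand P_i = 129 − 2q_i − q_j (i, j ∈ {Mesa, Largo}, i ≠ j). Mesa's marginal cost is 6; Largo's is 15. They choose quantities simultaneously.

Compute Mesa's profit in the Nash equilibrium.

1270.08

Mine Mesa's profit: π = q_{Mesa}(129 − 2q_{Mesa} − q_{Largo}) − 6q_{Mesa}.
∂π/∂q_{Mesa} = 123 − 4q_{Mesa} − q_{Largo} = 0 ⇒ q_{Mesa} = 30.75 − 0.25q_{Largo}.
Similarly q_{Largo} = 28.5 − 0.25q_{Mesa}.
Substituting the second reaction function into the first: q_{Mesa} = 30.75 − 0.25(28.5 − 0.25q_{Mesa}), which gives 0.9375q_{Mesa} = 23.625 ⇒ q_{Mesa} = 25.2.
Then q_{Largo} = 28.5 − 0.25·25.2 = 22.2.
P_{Mesa} = 129 − 2·25.2 − 22.2 = 56.4.
Profit = (56.4 − 6)·25.2 = 1270.08.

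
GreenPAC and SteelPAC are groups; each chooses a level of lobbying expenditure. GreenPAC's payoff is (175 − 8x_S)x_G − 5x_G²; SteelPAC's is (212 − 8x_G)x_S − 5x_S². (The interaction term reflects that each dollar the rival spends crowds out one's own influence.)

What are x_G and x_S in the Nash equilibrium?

1.5, 20

Expanding GreenPAC's payoff: 175x_G − 8x_Sx_G − 5x_G².
∂π/∂x_G = 175 − 8x_S − 10x_G = 0, so x_G = 17.5 − 0.8x_S.
Likewise for SteelPAC: x_S = 21.2 − 0.8x_G.
Substituting the second reaction function into the first: x_G = 17.5 − 0.8(21.2 − 0.8x_G), which gives 0.36x_G = 0.54 ⇒ x_G = 1.5.
Then x_S = 21.2 − 0.8·1.5 = 20.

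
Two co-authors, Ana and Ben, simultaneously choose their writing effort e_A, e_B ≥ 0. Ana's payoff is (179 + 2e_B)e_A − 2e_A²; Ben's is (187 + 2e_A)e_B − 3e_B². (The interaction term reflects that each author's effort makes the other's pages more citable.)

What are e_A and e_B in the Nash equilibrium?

72.4, 55.3

Expanding Ana's payoff: 179e_A + 2e_Be_A − 2e_A².
∂π/∂e_A = 179 + 2e_B − 4e_A = 0, so e_A = 44.75 + 0.5e_B.
Likewise for Ben: e_B = 187/6 + (1/3)e_A.
Solving the two reaction functions simultaneously: (1 − (0.5)(1/3))e_A = 44.75 + 0.5·(187/6), so (5/6)e_A = 181/3 and e_A = 72.4.
Then e_B = 187/6 + (1/3)·72.4 = 55.3.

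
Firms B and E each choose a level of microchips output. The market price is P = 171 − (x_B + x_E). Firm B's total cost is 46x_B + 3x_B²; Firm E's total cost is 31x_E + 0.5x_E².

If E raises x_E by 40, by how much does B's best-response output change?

-5

Firm B's profit: π = x_B(171 − (x_B + x_E)) − 46x_B − 3x_B².
∂π/∂x_B = 125 − 8x_B − x_E = 0, so x_B = 15.625 − 0.125x_E.
The reaction-function slope is −0.125, so a 40-unit rise in x_E moves x_B by −0.125 × 40 = −5. B's best response falls — the actions are strategic substitutes.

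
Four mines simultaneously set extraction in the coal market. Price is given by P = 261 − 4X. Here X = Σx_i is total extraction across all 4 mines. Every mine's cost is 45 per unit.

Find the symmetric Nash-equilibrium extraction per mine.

A representative mine's profit is π_i = x_i(261 − 4X) − 45x_i, with X = x_i + Σ_{j≠i} x_j.
First-order condition: 216 − 8x_i − 4Σ_{j≠i} x_j = 0.
With identical mines, set every x_j = x: then 216 − 8x − 12x = 0, i.e. x = 216/20 = 10.8.

10.8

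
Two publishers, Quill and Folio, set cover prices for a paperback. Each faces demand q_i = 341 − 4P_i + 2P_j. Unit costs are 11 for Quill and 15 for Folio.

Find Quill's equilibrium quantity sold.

214.8

Quill's profit: π = (P_{Quill} − 11)(341 − 4P_{Quill} + 2P_{Folio}).
∂π/∂P_{Quill} = 385 − 8P_{Quill} + 2P_{Folio} = 0 ⇒ P_{Quill} = 48.125 + 0.25P_{Folio}.
Similarly P_{Folio} = 50.125 + 0.25P_{Quill}.
Plugging P_{Folio} into Quill's best response: P_{Quill} = 48.125 + 0.25(50.125 + 0.25P_{Quill}) ⇒ 0.9375P_{Quill} = 1941/32, so P_{Quill} = 64.7.
Then P_{Folio} = 50.125 + 0.25·64.7 = 66.3.
q_{Quill} = 341 − 4·64.7 + 2·66.3 = 214.8.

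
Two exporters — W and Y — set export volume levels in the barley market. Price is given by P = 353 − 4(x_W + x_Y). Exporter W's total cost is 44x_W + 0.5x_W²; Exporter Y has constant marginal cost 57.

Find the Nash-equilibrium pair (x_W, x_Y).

23, 25.5

Exporter W's profit: π = x_W(353 − 4(x_W + x_Y)) − 44x_W − 0.5x_W².
∂π/∂x_W = 309 − 9x_W − 4x_Y = 0, so x_W = 103/3 − (4/9)x_Y.
For Y: ∂π/∂x_Y = 296 − 8x_Y − 4x_W = 0 ⇒ x_Y = 37 − 0.5x_W.
Substituting the second reaction function into the first: x_W = 103/3 − (4/9)(37 − 0.5x_W), which gives (7/9)x_W = 161/9 ⇒ x_W = 23.
Then x_Y = 37 − 0.5·23 = 25.5.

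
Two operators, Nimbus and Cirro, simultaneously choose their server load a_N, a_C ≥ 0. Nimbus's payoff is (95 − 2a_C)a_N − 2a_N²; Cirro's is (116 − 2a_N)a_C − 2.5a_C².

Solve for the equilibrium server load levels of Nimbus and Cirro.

Expanding Nimbus's payoff: 95a_N − 2a_Ca_N − 2a_N².
∂π/∂a_N = 95 − 2a_C − 4a_N = 0, so a_N = 23.75 − 0.5a_C.
Likewise for Cirro: a_C = 23.2 − 0.4a_N.
Plugging a_C into Nimbus's best response: a_N = 23.75 − 0.5(23.2 − 0.4a_N) ⇒ 0.8a_N = 12.15, so a_N = 15.1875.
Then a_C = 23.2 − 0.4·15.1875 = 17.125.

15.1875, 17.125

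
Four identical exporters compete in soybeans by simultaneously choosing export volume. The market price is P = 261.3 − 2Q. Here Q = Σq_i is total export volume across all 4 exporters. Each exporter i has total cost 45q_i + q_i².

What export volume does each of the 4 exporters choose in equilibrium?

18.025

A representative exporter's profit is π_i = q_i(261.3 − 2Q) − 45q_i − q_i², with Q = q_i + Σ_{j≠i} q_j.
First-order condition: 216.3 − 6q_i − 2Σ_{j≠i} q_j = 0.
With identical exporters, set every q_j = q: then 216.3 − 6q − 6q = 0, i.e. q = 216.3/12 = 18.025.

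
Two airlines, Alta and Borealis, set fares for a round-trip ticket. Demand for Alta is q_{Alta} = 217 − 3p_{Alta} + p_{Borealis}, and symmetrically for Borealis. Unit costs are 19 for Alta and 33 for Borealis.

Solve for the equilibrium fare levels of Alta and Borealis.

Alta's profit: π = (p_{Alta} − 19)(217 − 3p_{Alta} + p_{Borealis}).
∂π/∂p_{Alta} = 274 − 6p_{Alta} + p_{Borealis} = 0 ⇒ p_{Alta} = 137/3 + (1/6)p_{Borealis}.
Similarly p_{Borealis} = 158/3 + (1/6)p_{Alta}.
Substituting the second reaction function into the first: p_{Alta} = 137/3 + (1/6)(158/3 + (1/6)p_{Alta}), which gives (35/36)p_{Alta} = 490/9 ⇒ p_{Alta} = 56.
Then p_{Borealis} = 158/3 + (1/6)·56 = 62.

56, 62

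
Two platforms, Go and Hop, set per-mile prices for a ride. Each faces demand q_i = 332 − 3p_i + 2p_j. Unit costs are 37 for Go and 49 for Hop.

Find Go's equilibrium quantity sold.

Go's profit: π = (p_{Go} − 37)(332 − 3p_{Go} + 2p_{Hop}).
∂π/∂p_{Go} = 443 − 6p_{Go} + 2p_{Hop} = 0 ⇒ p_{Go} = 443/6 + (1/3)p_{Hop}.
Similarly p_{Hop} = 479/6 + (1/3)p_{Go}.
Plugging p_{Hop} into Go's best response: p_{Go} = 443/6 + (1/3)(479/6 + (1/3)p_{Go}) ⇒ (8/9)p_{Go} = 904/9, so p_{Go} = 113.
Then p_{Hop} = 479/6 + (1/3)·113 = 117.5.
q_{Go} = 332 − 3·113 + 2·117.5 = 228.

228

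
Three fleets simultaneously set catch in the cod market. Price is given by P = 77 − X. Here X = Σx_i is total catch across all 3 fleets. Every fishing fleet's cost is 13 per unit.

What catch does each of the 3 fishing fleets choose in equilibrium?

16

A representative fishing fleet's profit is π_i = x_i(77 − X) − 13x_i, with X = x_i + Σ_{j≠i} x_j.
First-order condition: 64 − 2x_i − Σ_{j≠i} x_j = 0.
Imposing symmetry (x_j = x for all j) turns Σ_{j≠i} x_j into 2x, so 64 = 4x and x = 16.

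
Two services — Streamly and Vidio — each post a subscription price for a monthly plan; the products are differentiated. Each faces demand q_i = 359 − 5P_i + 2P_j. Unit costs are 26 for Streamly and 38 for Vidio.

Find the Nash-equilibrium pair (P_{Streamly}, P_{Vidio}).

62.375, 67.375

Streamly's profit: π = (P_{Streamly} − 26)(359 − 5P_{Streamly} + 2P_{Vidio}).
∂π/∂P_{Streamly} = 489 − 10P_{Streamly} + 2P_{Vidio} = 0 ⇒ P_{Streamly} = 48.9 + 0.2P_{Vidio}.
Similarly P_{Vidio} = 54.9 + 0.2P_{Streamly}.
Substituting the second reaction function into the first: P_{Streamly} = 48.9 + 0.2(54.9 + 0.2P_{Streamly}), which gives 0.96P_{Streamly} = 59.88 ⇒ P_{Streamly} = 62.375.
Then P_{Vidio} = 54.9 + 0.2·62.375 = 67.375.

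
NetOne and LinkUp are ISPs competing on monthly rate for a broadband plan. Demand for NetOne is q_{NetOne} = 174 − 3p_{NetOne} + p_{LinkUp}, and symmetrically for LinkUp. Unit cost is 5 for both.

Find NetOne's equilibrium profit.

3227.52

NetOne's profit: π = (p_{NetOne} − 5)(174 − 3p_{NetOne} + p_{LinkUp}).
∂π/∂p_{NetOne} = 189 − 6p_{NetOne} + p_{LinkUp} = 0 ⇒ p_{NetOne} = 31.5 + (1/6)p_{LinkUp}.
The game is symmetric, so in equilibrium p_{LinkUp} = p_{NetOne}: the reaction function gives (5/6)p_{NetOne} = 31.5, hence p_{NetOne} = 37.8.
q_{NetOne} = 174 − 3·37.8 + 37.8 = 98.4.
Profit = (37.8 − 5)·98.4 = 3227.52.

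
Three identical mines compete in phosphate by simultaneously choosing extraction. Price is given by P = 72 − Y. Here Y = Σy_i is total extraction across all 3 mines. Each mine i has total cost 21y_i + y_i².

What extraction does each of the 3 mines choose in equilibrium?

8.5

A representative mine's profit is π_i = y_i(72 − Y) − 21y_i − y_i², with Y = y_i + Σ_{j≠i} y_j.
First-order condition: 51 − 4y_i − Σ_{j≠i} y_j = 0.
With identical mines, set every y_j = y: then 51 − 4y − 2y = 0, i.e. y = 51/6 = 8.5.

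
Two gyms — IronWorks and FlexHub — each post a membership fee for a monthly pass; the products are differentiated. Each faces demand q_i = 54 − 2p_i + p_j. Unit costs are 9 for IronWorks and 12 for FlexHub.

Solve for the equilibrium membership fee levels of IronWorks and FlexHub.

24.4, 25.6

IronWorks's profit: π = (p_{IronWorks} − 9)(54 − 2p_{IronWorks} + p_{FlexHub}).
∂π/∂p_{IronWorks} = 72 − 4p_{IronWorks} + p_{FlexHub} = 0 ⇒ p_{IronWorks} = 18 + 0.25p_{FlexHub}.
Similarly p_{FlexHub} = 19.5 + 0.25p_{IronWorks}.
Substituting the second reaction function into the first: p_{IronWorks} = 18 + 0.25(19.5 + 0.25p_{IronWorks}), which gives 0.9375p_{IronWorks} = 22.875 ⇒ p_{IronWorks} = 24.4.
Then p_{FlexHub} = 19.5 + 0.25·24.4 = 25.6.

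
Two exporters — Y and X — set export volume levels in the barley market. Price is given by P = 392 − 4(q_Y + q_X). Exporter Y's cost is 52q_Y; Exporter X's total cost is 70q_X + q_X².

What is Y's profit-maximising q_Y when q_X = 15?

Exporter Y's profit: π = q_Y(392 − 4(q_Y + q_X)) − 52q_Y.
∂π/∂q_Y = 340 − 8q_Y − 4q_X = 0, so q_Y = 42.5 − 0.5q_X.
At q_X = 15: q_Y = 42.5 − 0.5·15 = 35.

35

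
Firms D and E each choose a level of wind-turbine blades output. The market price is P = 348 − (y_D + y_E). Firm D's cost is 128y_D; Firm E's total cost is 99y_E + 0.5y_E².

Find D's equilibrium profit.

6756.84

Firm D's profit: π = y_D(348 − (y_D + y_E)) − 128y_D.
∂π/∂y_D = 220 − 2y_D − y_E = 0, so y_D = 110 − 0.5y_E.
For E: ∂π/∂y_E = 249 − 3y_E − y_D = 0 ⇒ y_E = 83 − (1/3)y_D.
Plugging y_E into D's best response: y_D = 110 − 0.5(83 − (1/3)y_D) ⇒ (5/6)y_D = 68.5, so y_D = 82.2.
Then y_E = 83 − (1/3)·82.2 = 55.6.
Price P = 348 − 137.8 = 210.2.
D's profit: (210.2 − 128)·82.2 = 6756.84.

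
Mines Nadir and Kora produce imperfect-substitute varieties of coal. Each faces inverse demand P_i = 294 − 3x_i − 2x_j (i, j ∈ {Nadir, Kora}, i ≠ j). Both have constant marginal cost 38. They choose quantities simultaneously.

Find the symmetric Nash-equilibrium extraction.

Mine Nadir's profit: π = x_{Nadir}(294 − 3x_{Nadir} − 2x_{Kora}) − 38x_{Nadir}.
∂π/∂x_{Nadir} = 256 − 6x_{Nadir} − 2x_{Kora} = 0 ⇒ x_{Nadir} = 128/3 − (1/3)x_{Kora}.
Setting x_{Nadir} = x_{Kora} in the reaction function: x_{Nadir} = 128/3 − (1/3)x_{Nadir}, so x_{Nadir} = (128/3) / (4/3) = 32.

32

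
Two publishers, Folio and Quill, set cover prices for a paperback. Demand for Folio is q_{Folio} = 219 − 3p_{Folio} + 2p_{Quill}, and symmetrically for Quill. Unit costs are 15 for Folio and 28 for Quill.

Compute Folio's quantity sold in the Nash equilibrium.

Folio's profit: π = (p_{Folio} − 15)(219 − 3p_{Folio} + 2p_{Quill}).
∂π/∂p_{Folio} = 264 − 6p_{Folio} + 2p_{Quill} = 0 ⇒ p_{Folio} = 44 + (1/3)p_{Quill}.
Similarly p_{Quill} = 50.5 + (1/3)p_{Folio}.
Solving the two reaction functions simultaneously: (1 − (1/3)(1/3))p_{Folio} = 44 + (1/3)·50.5, so (8/9)p_{Folio} = 365/6 and p_{Folio} = 68.4375.
Then p_{Quill} = 50.5 + (1/3)·68.4375 = 73.3125.
q_{Folio} = 219 − 3·68.4375 + 2·73.3125 = 160.3125.

160.3125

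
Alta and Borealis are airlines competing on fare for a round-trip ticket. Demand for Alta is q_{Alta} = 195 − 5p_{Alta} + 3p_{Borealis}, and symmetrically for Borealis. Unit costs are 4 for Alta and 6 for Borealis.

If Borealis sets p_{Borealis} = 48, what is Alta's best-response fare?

35.9

Alta's profit: π = (p_{Alta} − 4)(195 − 5p_{Alta} + 3p_{Borealis}).
∂π/∂p_{Alta} = 215 − 10p_{Alta} + 3p_{Borealis} = 0 ⇒ p_{Alta} = 21.5 + 0.3p_{Borealis}.
At p_{Borealis} = 48: p_{Alta} = 21.5 + 0.3·48 = 35.9.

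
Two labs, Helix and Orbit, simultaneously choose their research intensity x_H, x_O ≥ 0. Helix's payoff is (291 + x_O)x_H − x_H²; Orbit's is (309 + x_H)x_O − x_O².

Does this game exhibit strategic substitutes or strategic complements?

Expanding Helix's payoff: 291x_H + x_Ox_H − x_H².
∂π/∂x_H = 291 + x_O − 2x_H = 0, so x_H = 145.5 + 0.5x_O.
The best-response slope dx_H/dx_O = 0.5 > 0: the reaction function is upward-sloping, so the choices are strategic complements.

strategic complements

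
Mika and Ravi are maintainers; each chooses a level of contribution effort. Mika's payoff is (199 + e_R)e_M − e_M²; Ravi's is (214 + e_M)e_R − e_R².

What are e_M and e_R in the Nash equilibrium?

Expanding Mika's payoff: 199e_M + e_Re_M − e_M².
∂π/∂e_M = 199 + e_R − 2e_M = 0, so e_M = 99.5 + 0.5e_R.
Likewise for Ravi: e_R = 107 + 0.5e_M.
Substituting the second reaction function into the first: e_M = 99.5 + 0.5(107 + 0.5e_M), which gives 0.75e_M = 153 ⇒ e_M = 204.
Then e_R = 107 + 0.5·204 = 209.

204, 209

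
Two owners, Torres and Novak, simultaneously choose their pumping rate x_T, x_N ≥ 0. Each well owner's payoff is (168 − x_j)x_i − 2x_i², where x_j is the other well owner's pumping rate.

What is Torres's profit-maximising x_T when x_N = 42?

Torres's payoff is (168 − x_N)x_T − 2x_T².
∂π/∂x_T = 168 − x_N − 4x_T = 0, so x_T = 42 − 0.25x_N.
At x_N = 42: x_T = 42 − 0.25·42 = 31.5.

31.5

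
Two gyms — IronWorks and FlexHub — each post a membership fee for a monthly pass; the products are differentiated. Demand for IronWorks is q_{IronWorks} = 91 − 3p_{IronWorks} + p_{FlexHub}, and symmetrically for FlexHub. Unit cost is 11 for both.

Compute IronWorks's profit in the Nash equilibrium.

IronWorks's profit: π = (p_{IronWorks} − 11)(91 − 3p_{IronWorks} + p_{FlexHub}).
∂π/∂p_{IronWorks} = 124 − 6p_{IronWorks} + p_{FlexHub} = 0 ⇒ p_{IronWorks} = 62/3 + (1/6)p_{FlexHub}.
By symmetry p_{FlexHub} = p_{IronWorks}; substituting into the reaction function, (5/6)p_{IronWorks} = 62/3 and p_{IronWorks} = 24.8.
q_{IronWorks} = 91 − 3·24.8 + 24.8 = 41.4.
Profit = (24.8 − 11)·41.4 = 571.32.

571.32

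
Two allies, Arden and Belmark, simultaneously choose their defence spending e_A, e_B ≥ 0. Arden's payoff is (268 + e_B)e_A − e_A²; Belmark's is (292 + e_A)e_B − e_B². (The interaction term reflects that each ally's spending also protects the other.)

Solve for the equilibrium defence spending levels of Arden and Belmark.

Expanding Arden's payoff: 268e_A + e_Be_A − e_A².
∂π/∂e_A = 268 + e_B − 2e_A = 0, so e_A = 134 + 0.5e_B.
Likewise for Belmark: e_B = 146 + 0.5e_A.
Substituting the second reaction function into the first: e_A = 134 + 0.5(146 + 0.5e_A), which gives 0.75e_A = 207 ⇒ e_A = 276.
Then e_B = 146 + 0.5·276 = 284.

276, 284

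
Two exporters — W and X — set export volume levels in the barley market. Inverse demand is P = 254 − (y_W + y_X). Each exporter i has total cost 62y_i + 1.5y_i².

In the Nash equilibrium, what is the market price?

Exporter W's profit: π = y_W(254 − (y_W + y_X)) − 62y_W − 1.5y_W².
∂π/∂y_W = 192 − 5y_W − y_X = 0, so y_W = 38.4 − 0.2y_X.
By symmetry y_X = y_W; substituting into the reaction function, 1.2y_W = 38.4 and y_W = 32.
Equilibrium price: P = 254 − 64 = 190.

190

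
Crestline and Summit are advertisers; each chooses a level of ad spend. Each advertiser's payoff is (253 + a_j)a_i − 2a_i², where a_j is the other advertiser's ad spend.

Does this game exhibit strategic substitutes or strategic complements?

Crestline's payoff is (253 + a_S)a_C − 2a_C².
∂π/∂a_C = 253 + a_S − 4a_C = 0, so a_C = 63.25 + 0.25a_S.
The best-response slope da_C/da_S = 0.25 > 0: the reaction function is upward-sloping, so the choices are strategic complements.

strategic complements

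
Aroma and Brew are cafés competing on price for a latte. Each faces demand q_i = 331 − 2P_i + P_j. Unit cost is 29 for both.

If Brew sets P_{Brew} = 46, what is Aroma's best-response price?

108.75

Aroma's profit: π = (P_{Aroma} − 29)(331 − 2P_{Aroma} + P_{Brew}).
∂π/∂P_{Aroma} = 389 − 4P_{Aroma} + P_{Brew} = 0 ⇒ P_{Aroma} = 97.25 + 0.25P_{Brew}.
At P_{Brew} = 46: P_{Aroma} = 97.25 + 0.25·46 = 108.75.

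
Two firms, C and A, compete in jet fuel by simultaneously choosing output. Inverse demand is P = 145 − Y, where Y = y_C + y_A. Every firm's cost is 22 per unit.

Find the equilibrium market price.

Firm C's profit: π = y_C(145 − (y_C + y_A)) − 22y_C.
∂π/∂y_C = 123 − 2y_C − y_A = 0, so y_C = 61.5 − 0.5y_A.
By symmetry y_A = y_C; substituting into the reaction function, 1.5y_C = 61.5 and y_C = 41.
Equilibrium price: P = 145 − 82 = 63.

63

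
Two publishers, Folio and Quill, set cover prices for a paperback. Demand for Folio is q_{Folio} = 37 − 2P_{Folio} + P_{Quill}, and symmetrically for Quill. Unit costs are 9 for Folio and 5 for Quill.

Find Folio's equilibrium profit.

Folio's profit: π = (P_{Folio} − 9)(37 − 2P_{Folio} + P_{Quill}).
∂π/∂P_{Folio} = 55 − 4P_{Folio} + P_{Quill} = 0 ⇒ P_{Folio} = 13.75 + 0.25P_{Quill}.
Similarly P_{Quill} = 11.75 + 0.25P_{Folio}.
Solving the two reaction functions simultaneously: (1 − (0.25)(0.25))P_{Folio} = 13.75 + 0.25·11.75, so 0.9375P_{Folio} = 16.6875 and P_{Folio} = 17.8.
Then P_{Quill} = 11.75 + 0.25·17.8 = 16.2.
q_{Folio} = 37 − 2·17.8 + 16.2 = 17.6.
Profit = (17.8 − 9)·17.6 = 154.88.

154.88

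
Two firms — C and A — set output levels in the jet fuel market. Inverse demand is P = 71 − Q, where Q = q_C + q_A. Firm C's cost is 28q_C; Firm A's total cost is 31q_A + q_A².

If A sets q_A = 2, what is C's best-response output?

20.5

Firm C's profit: π = q_C(71 − (q_C + q_A)) − 28q_C.
∂π/∂q_C = 43 − 2q_C − q_A = 0, so q_C = 21.5 − 0.5q_A.
At q_A = 2: q_C = 21.5 − 0.5·2 = 20.5.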